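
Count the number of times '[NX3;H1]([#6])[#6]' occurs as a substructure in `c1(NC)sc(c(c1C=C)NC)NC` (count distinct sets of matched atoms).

3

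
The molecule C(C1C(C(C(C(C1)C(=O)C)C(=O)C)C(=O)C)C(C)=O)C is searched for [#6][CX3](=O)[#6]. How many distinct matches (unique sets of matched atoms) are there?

4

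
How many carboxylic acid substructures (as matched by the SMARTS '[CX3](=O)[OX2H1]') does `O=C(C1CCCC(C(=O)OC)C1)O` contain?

1

[CX3](=O)[OX2H1] is the SMARTS for a carboxylic acid: an sp2 carbon double-bonded to O and single-bonded to an -OH oxygen.
Exactly one fragment in the molecule meets all constraints, giving 1 match.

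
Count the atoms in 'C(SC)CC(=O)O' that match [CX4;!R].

3

The query [CX4;!R] means: aliphatic carbon with four total connections, not in a ring.
Check the 7 heavy atoms by environment: 3× C (X4, acyclic) → match; 1× S (X2, acyclic) → no; 1× C (X3, acyclic) → no; 1× O (X1, acyclic) → no; 1× O (X2, acyclic) → no.
That gives 3 matching atoms.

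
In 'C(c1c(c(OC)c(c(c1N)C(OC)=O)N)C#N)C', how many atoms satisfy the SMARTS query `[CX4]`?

4

The query [CX4] means: C with X4: aliphatic carbon with exactly 4 total connections (bonds + H).
Check the 18 heavy atoms by environment: 6× c (aromatic, X3) → no; 2× O (X2) → no; 4× C (X4) → match; 1× C (X2) → no; 1× N (X1) → no; 1× C (X3) → no; 1× O (X1) → no; 2× N (X3) → no.
That gives 4 matching atoms.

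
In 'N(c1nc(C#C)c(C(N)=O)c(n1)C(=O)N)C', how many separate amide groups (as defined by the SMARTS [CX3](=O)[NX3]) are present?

2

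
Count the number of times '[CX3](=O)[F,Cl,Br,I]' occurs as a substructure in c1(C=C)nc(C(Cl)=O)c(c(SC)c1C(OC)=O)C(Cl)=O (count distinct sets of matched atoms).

2

[CX3](=O)[F,Cl,Br,I] is the SMARTS for an acyl halide: a carbonyl carbon bonded to a halogen.
The molecule carries 2 separate instances of an acyl chloride (-C(=O)Cl) meeting every constraint; each maps to a distinct set of atoms, giving 2 matches.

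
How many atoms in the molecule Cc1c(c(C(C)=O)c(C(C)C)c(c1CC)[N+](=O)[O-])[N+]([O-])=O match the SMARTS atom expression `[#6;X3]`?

7

The query [#6;X3] means: any carbon (aromatic or not) with three total connections.
Check the 21 heavy atoms by environment: 6× c (aromatic, X3) → match; 2× N (charge +1, X3) → no; 2× O (charge -1, X1) → no; 3× O (X1) → no; 7× C (X4) → no; 1× C (X3) → match.
Summing the matching environments: 6 + 1 = 7 matching atoms.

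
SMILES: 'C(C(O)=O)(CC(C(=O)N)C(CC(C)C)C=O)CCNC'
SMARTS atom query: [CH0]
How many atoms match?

2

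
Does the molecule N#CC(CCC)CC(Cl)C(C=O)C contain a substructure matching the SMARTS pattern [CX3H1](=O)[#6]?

The pattern [CX3H1](=O)[#6] describes an sp2 carbon with one H, double-bonded to O and single-bonded to carbon — an aldehyde.
The molecule carries an aldehyde (-CHO), whose atoms satisfy every constraint of the query, so the pattern matches.

Yes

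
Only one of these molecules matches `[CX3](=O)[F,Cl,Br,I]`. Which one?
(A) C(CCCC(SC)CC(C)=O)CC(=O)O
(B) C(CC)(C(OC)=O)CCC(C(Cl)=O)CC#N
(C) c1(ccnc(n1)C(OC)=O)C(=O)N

[CX3](=O)[F,Cl,Br,I] describes a carbonyl carbon bonded to a halogen (an acyl halide).
(A) has a carboxylic acid group (-C(=O)OH) but the carbonyl is bonded to -OH, not to a halogen.
(B) contains an acyl chloride (-C(=O)Cl), which satisfies every atom and bond constraint.
(C) has a methyl-ester group (-C(=O)OCH3) but the carbonyl is bonded to -O-C, not to a halogen.
So the answer is (B).

B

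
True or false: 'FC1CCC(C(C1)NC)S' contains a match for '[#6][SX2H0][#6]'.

False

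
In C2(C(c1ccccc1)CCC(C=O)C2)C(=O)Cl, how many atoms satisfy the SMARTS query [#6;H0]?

2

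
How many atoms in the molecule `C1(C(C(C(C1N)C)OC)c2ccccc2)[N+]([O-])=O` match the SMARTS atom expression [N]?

The query [N] means: uppercase N matches aliphatic (non-aromatic) nitrogen only.
Check the 18 heavy atoms by environment: 7× C → no; 6× c (aromatic) → no; 1× N → match; 1× N (charge +1) → match; 1× O (charge -1) → no; 2× O → no.
Summing the matching environments: 1 + 1 = 2 matching atoms.

2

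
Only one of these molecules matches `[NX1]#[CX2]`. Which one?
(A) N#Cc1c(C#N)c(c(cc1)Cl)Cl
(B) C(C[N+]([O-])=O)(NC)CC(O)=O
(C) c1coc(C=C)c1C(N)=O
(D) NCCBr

A

[NX1]#[CX2] describes a nitrogen triple-bonded to a two-connected carbon (a nitrile).
(A) contains a nitrile (-C#N), which satisfies every atom and bond constraint.
(B) has a nitro group (-[N+](=O)[O-]) but there is no C#N triple bond.
(C) has a primary amide (-C(=O)NH2) but the nitrogen is NX3, not NX1.
(D) has a primary amino group (-NH2) but the nitrogen is NX3 (three connections), not NX1 triple-bonded.
So the answer is (A).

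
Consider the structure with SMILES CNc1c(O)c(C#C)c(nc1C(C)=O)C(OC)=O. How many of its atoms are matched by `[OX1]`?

2

The query [OX1] means: aliphatic oxygen with one total connection — typically a carbonyl =O or an oxide.
Check the 18 heavy atoms by environment: 1× n (aromatic, X2) → no; 5× c (aromatic, X3) → no; 2× C (X3) → no; 2× O (X1) → match; 2× O (X2) → no; 3× C (X4) → no; 2× C (X2) → no; 1× N (X3) → no.
That gives 2 matching atoms.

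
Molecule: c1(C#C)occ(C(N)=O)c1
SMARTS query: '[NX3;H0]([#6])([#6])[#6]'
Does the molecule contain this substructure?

No

The pattern [NX3;H0]([#6])([#6])[#6] describes a trivalent nitrogen with no H, bonded to three carbons — a tertiary amine.
The closest candidate here is a primary amide (-C(=O)NH2), but the amide nitrogen has H2 and only one carbon neighbour. No other fragment satisfies the full query, so there is no match.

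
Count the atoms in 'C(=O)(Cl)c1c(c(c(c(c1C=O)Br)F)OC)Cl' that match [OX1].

2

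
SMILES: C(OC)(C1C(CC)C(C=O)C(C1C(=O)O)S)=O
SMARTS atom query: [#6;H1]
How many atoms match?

6

The query [#6;H1] means: any carbon bearing exactly one hydrogen.
Check the 17 heavy atoms by environment: 6× C (H1) → match; 4× O (H0) → no; 2× C (H0) → no; 2× C (H3) → no; 1× O (H1) → no; 1× C (H2) → no; 1× S (H1) → no.
That gives 6 matching atoms.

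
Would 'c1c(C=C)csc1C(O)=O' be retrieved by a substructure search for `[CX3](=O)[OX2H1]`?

Yes

The pattern [CX3](=O)[OX2H1] describes an sp2 carbon double-bonded to O and single-bonded to an -OH oxygen — a carboxylic acid.
The molecule carries a carboxylic acid group (-C(=O)OH), whose atoms satisfy every constraint of the query, so the pattern matches.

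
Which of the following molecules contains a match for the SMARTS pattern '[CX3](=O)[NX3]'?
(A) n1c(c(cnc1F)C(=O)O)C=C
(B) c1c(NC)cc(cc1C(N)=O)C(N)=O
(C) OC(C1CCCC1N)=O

[CX3](=O)[NX3] describes a carbonyl carbon bonded to a trivalent nitrogen (an amide).
(A) has a carboxylic acid group (-C(=O)OH) but the carbonyl is bonded to O, not to an NX3 nitrogen.
(B) contains a primary amide (-C(=O)NH2), which satisfies every atom and bond constraint.
(C) has a primary amino group (-NH2) but the -NH2 is not attached to a carbonyl carbon.
So the answer is (B).

B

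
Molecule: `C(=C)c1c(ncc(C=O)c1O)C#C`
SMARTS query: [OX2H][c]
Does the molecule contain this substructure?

Yes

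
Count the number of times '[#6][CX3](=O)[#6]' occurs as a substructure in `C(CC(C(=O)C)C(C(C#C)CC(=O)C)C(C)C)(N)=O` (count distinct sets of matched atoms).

2

[#6][CX3](=O)[#6] is the SMARTS for a ketone: a carbonyl carbon (no H) flanked by two carbons.
The molecule carries 2 separate instances of an acetyl/ketone group (-C(=O)CH3) meeting every constraint; each maps to a distinct set of atoms, giving 2 matches.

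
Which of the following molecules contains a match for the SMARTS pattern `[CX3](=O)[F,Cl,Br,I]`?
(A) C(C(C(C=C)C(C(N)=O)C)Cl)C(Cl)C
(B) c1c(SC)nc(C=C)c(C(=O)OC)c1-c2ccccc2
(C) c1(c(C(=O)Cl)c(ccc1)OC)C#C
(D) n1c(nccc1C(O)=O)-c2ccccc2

C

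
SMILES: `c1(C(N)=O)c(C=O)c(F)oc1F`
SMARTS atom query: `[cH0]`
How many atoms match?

4

Check the 12 heavy atoms by environment: 1× o (aromatic, H0) → no; 4× c (aromatic, H0) → match; 2× F (H0) → no; 1× C (H0) → no; 2× O (H0) → no; 1× N (H2) → no; 1× C (H1) → no.
That gives 4 matching atoms.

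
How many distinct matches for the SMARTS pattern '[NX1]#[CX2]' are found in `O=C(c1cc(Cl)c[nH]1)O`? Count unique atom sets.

[NX1]#[CX2] is the SMARTS for a nitrile: a nitrogen triple-bonded to a two-connected carbon.
No fragment in the molecule satisfies every constraint, giving 0 matches.

0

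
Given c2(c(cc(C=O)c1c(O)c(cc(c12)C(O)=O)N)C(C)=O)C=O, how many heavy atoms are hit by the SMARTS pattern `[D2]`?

4

Check the 22 heavy atoms by environment: 8× c (aromatic, D3) → no; 2× c (aromatic, D2) → match; 2× C (D2) → match; 6× O (D1) → no; 2× C (D3) → no; 1× N (D1) → no; 1× C (D1) → no.
Summing the matching environments: 2 + 2 = 4 matching atoms.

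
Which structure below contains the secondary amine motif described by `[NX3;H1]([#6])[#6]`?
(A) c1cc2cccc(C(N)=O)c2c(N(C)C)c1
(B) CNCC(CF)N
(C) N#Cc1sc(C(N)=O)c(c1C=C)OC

[NX3;H1]([#6])[#6] describes a trivalent nitrogen with one H, bonded to two carbons (a secondary amine).
(A) has a primary amide (-C(=O)NH2) but the -C(=O)NH2 nitrogen has H2, not H1.
(B) contains an N-methylamino group (-NHCH3), which satisfies every atom and bond constraint.
(C) has a primary amide (-C(=O)NH2) but the -C(=O)NH2 nitrogen has H2, not H1.
So the answer is (B).

B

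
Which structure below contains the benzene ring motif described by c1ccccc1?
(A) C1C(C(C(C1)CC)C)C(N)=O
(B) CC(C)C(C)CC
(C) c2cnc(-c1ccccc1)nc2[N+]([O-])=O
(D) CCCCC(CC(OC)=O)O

c1ccccc1 describes six aromatic carbons in a ring (a benzene ring).
(A) has a methyl group (-CH3) but no six-membered all-carbon aromatic ring is present.
(B) has a methyl group (-CH3) but no six-membered all-carbon aromatic ring is present.
(C) contains a phenyl ring, which satisfies every atom and bond constraint.
(D) has a methyl group (-CH3) but no six-membered all-carbon aromatic ring is present.
So the answer is (C).

C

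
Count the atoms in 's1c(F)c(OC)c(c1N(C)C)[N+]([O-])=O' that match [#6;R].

The query [#6;R] means: carbon that is part of a ring.
Check the 14 heavy atoms by environment: 1× s (aromatic, in 5-ring) → no; 4× c (aromatic, in 5-ring) → match; 1× F (acyclic) → no; 1× N (charge +1, acyclic) → no; 1× O (charge -1, acyclic) → no; 2× O (acyclic) → no; 1× N (acyclic) → no; 3× C (acyclic) → no.
That gives 4 matching atoms.

4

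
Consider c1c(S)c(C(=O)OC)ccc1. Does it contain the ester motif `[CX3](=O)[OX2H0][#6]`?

Yes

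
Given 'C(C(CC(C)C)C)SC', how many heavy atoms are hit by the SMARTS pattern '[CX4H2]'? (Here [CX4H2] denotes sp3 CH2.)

2

Check the 9 heavy atoms by environment: 2× C (H2, X4) → match; 2× C (H1, X4) → no; 1× S (H0, X2) → no; 4× C (H3, X4) → no.
That gives 2 matching atoms.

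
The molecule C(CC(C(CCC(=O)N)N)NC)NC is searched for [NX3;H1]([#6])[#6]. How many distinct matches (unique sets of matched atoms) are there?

2

[NX3;H1]([#6])[#6] is the SMARTS for a secondary amine: a trivalent nitrogen with one H, bonded to two carbons.
The molecule carries 2 separate instances of an N-methylamino group (-NHCH3) meeting every constraint; each maps to a distinct set of atoms, giving 2 matches.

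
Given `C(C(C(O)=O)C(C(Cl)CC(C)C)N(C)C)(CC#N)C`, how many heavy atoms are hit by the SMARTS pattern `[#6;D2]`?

3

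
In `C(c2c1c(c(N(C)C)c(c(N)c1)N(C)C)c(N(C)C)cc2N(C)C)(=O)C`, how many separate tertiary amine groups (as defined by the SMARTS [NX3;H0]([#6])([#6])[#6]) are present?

[NX3;H0]([#6])([#6])[#6] is the SMARTS for a tertiary amine: a trivalent nitrogen with no H, bonded to three carbons.
The molecule carries 4 separate instances of a dimethylamino group (-N(CH3)2) meeting every constraint; each maps to a distinct set of atoms, giving 4 matches.

4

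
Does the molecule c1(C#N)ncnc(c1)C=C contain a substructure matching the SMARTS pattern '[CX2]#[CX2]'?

No

The pattern [CX2]#[CX2] describes a carbon-carbon triple bond — an alkyne.
The closest candidate here is a nitrile (-C#N), but the triple bond is C#N, not C#C. No other fragment satisfies the full query, so there is no match.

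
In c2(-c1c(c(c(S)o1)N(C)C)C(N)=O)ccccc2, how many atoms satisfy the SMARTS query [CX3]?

1

The query [CX3] means: C with X3: aliphatic carbon with exactly 3 total connections.
Check the 18 heavy atoms by environment: 1× o (aromatic, X2) → no; 10× c (aromatic, X3) → no; 1× S (X2) → no; 2× N (X3) → no; 2× C (X4) → no; 1× C (X3) → match; 1× O (X1) → no.
That gives 1 matching atom.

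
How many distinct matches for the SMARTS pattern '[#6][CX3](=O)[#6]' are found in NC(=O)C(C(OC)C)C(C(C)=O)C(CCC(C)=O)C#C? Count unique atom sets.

[#6][CX3](=O)[#6] is the SMARTS for a ketone: a carbonyl carbon (no H) flanked by two carbons.
The molecule carries 2 separate instances of an acetyl/ketone group (-C(=O)CH3) meeting every constraint; each maps to a distinct set of atoms, giving 2 matches.

2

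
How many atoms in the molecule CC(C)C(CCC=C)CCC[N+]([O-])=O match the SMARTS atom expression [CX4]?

9

The query [CX4] means: C with X4: aliphatic carbon with exactly 4 total connections (bonds + H).
Check the 14 heavy atoms by environment: 9× C (X4) → match; 2× C (X3) → no; 1× N (charge +1, X3) → no; 1× O (charge -1, X1) → no; 1× O (X1) → no.
That gives 9 matching atoms.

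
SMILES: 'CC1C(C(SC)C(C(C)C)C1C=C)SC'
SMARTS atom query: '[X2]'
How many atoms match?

2

The query [X2] means: any atom with exactly two total connections (bonds + H).
Check the 15 heavy atoms by environment: 11× C (X4) → no; 2× S (X2) → match; 2× C (X3) → no.
That gives 2 matching atoms.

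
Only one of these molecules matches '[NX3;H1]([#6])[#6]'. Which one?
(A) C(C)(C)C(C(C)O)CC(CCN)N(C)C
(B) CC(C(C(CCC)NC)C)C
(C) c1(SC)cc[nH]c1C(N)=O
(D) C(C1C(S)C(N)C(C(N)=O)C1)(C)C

[NX3;H1]([#6])[#6] describes a trivalent nitrogen with one H, bonded to two carbons (a secondary amine).
(A) has a primary amino group (-NH2) but the nitrogen has H2 and only one carbon neighbour.
(B) contains an N-methylamino group (-NHCH3), which satisfies every atom and bond constraint.
(C) has a primary amide (-C(=O)NH2) but the -C(=O)NH2 nitrogen has H2, not H1.
(D) has a primary amino group (-NH2) but the nitrogen has H2 and only one carbon neighbour.
So the answer is (B).

B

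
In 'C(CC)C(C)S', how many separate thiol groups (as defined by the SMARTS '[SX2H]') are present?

1

[SX2H] is the SMARTS for a thiol: an aliphatic sulfur with two connections, one being H.
Exactly one fragment in the molecule meets all constraints, giving 1 match.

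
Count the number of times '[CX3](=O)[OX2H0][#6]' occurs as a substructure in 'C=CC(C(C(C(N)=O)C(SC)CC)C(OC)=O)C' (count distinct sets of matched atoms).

1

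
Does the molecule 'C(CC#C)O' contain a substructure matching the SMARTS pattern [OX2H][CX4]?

The pattern [OX2H][CX4] describes a hydroxyl oxygen bound to an sp3 (X4) carbon — an aliphatic alcohol.
The molecule carries a hydroxyl group (-OH), whose atoms satisfy every constraint of the query, so the pattern matches.

Yes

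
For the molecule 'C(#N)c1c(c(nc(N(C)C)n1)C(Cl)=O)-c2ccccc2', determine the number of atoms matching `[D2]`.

8

Check the 20 heavy atoms by environment: 2× n (aromatic, D2) → match; 5× c (aromatic, D3) → no; 5× c (aromatic, D2) → match; 1× C (D3) → no; 1× O (D1) → no; 1× Cl (D1) → no; 1× N (D3) → no; 2× C (D1) → no; 1× C (D2) → match; 1× N (D1) → no.
Summing the matching environments: 2 + 5 + 1 = 8 matching atoms.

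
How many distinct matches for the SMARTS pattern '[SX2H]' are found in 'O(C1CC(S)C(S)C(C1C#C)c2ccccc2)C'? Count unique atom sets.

2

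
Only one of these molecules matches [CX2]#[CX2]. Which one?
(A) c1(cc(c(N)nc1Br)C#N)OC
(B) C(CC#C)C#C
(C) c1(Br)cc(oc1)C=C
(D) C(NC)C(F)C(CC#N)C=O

B

[CX2]#[CX2] describes a carbon-carbon triple bond (an alkyne).
(A) has a nitrile (-C#N) but the triple bond is C#N, not C#C.
(B) contains an ethynyl group (-C#CH), which satisfies every atom and bond constraint.
(C) has a vinyl group (-CH=CH2) but the C=C is a double bond; both carbons are CX3, not CX2.
(D) has a nitrile (-C#N) but the triple bond is C#N, not C#C.
So the answer is (B).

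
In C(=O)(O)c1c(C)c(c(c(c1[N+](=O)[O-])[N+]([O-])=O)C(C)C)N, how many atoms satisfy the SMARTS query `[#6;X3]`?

7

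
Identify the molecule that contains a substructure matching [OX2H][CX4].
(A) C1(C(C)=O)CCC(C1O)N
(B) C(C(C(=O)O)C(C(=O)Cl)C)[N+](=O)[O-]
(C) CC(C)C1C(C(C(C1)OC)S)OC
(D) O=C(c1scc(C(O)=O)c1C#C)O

A

[OX2H][CX4] describes a hydroxyl oxygen bound to an sp3 (X4) carbon (an aliphatic alcohol).
(A) contains a hydroxyl group (-OH), which satisfies every atom and bond constraint.
(B) has a carboxylic acid group (-C(=O)OH) but the -OH is on a CX3 carbonyl carbon, not a CX4 carbon.
(C) has a methoxy ether (-OCH3) but the oxygen has H0 (ether), not H1.
(D) has a carboxylic acid group (-C(=O)OH) but the -OH is on a CX3 carbonyl carbon, not a CX4 carbon.
So the answer is (A).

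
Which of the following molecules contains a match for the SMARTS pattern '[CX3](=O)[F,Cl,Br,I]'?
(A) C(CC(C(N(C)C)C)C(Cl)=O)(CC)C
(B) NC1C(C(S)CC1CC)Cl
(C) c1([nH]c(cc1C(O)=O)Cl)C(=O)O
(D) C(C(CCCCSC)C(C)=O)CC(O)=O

A

[CX3](=O)[F,Cl,Br,I] describes a carbonyl carbon bonded to a halogen (an acyl halide).
(A) contains an acyl chloride (-C(=O)Cl), which satisfies every atom and bond constraint.
(B) has a chloro substituent but the Cl is not on a carbonyl carbon.
(C) has a carboxylic acid group (-C(=O)OH) but the carbonyl is bonded to -OH, not to a halogen.
(D) has a carboxylic acid group (-C(=O)OH) but the carbonyl is bonded to -OH, not to a halogen.
So the answer is (A).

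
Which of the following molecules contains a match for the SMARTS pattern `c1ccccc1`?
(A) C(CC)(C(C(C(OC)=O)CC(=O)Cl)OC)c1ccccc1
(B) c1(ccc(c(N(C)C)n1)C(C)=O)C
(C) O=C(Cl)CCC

c1ccccc1 describes six aromatic carbons in a ring (a benzene ring).
(A) contains a phenyl ring, which satisfies every atom and bond constraint.
(B) has a methyl group (-CH3) but no six-membered all-carbon aromatic ring is present.
(C) has a methyl group (-CH3) but no six-membered all-carbon aromatic ring is present.
So the answer is (A).

A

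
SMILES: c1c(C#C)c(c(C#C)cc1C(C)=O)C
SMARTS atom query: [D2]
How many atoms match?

4

The query [D2] means: atom with exactly two heavy-atom neighbours.
Check the 14 heavy atoms by environment: 2× c (aromatic, D2) → match; 4× c (aromatic, D3) → no; 2× C (D2) → match; 4× C (D1) → no; 1× C (D3) → no; 1× O (D1) → no.
Summing the matching environments: 2 + 2 = 4 matching atoms.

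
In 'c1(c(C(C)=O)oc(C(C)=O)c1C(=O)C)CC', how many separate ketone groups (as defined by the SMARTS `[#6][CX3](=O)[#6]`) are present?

3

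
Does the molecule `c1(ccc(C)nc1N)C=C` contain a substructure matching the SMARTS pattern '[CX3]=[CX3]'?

Yes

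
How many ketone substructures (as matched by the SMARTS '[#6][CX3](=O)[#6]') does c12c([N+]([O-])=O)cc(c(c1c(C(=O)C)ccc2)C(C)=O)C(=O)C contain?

[#6][CX3](=O)[#6] is the SMARTS for a ketone: a carbonyl carbon (no H) flanked by two carbons.
The molecule carries 3 separate instances of an acetyl/ketone group (-C(=O)CH3) meeting every constraint; each maps to a distinct set of atoms, giving 3 matches.

3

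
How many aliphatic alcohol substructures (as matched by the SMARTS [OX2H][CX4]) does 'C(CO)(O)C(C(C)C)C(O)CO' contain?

4

[OX2H][CX4] is the SMARTS for an aliphatic alcohol: a hydroxyl oxygen bound to an sp3 (X4) carbon.
The molecule carries 4 separate instances of a hydroxyl group (-OH) meeting every constraint; each maps to a distinct set of atoms, giving 4 matches.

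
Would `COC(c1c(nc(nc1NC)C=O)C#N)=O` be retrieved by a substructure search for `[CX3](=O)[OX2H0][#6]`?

Yes

The pattern [CX3](=O)[OX2H0][#6] describes a carbonyl carbon bonded to an oxygen that is itself bonded to carbon (no H on that O) — an ester.
The molecule carries a methyl-ester group (-C(=O)OCH3), whose atoms satisfy every constraint of the query, so the pattern matches.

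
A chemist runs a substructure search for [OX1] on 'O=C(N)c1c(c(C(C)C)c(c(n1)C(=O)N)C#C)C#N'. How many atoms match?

2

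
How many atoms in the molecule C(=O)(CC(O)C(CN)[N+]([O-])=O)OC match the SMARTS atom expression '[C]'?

6

Check the 13 heavy atoms by environment: 6× C → match; 4× O → no; 1× N (charge +1) → no; 1× O (charge -1) → no; 1× N → no.
That gives 6 matching atoms.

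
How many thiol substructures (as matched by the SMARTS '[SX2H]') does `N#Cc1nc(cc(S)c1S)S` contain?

3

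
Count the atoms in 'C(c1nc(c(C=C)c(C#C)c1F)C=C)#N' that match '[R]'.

6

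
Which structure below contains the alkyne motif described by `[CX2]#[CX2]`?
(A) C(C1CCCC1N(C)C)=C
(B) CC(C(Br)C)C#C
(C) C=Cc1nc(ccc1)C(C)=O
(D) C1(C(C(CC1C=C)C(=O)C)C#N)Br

B

[CX2]#[CX2] describes a carbon-carbon triple bond (an alkyne).
(A) has a vinyl group (-CH=CH2) but the C=C is a double bond; both carbons are CX3, not CX2.
(B) contains an ethynyl group (-C#CH), which satisfies every atom and bond constraint.
(C) has a vinyl group (-CH=CH2) but the C=C is a double bond; both carbons are CX3, not CX2.
(D) has a vinyl group (-CH=CH2) but the C=C is a double bond; both carbons are CX3, not CX2.
So the answer is (B).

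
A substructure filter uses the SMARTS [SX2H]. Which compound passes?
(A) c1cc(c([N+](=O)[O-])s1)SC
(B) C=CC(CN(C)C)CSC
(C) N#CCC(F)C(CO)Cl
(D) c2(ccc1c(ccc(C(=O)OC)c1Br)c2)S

[SX2H] describes an aliphatic sulfur with two connections, one being H (a thiol).
(A) has a methylthio ether (-SCH3) but the sulfur has H0 (bonded to two carbons), not H1.
(B) has a methylthio ether (-SCH3) but the sulfur has H0 (bonded to two carbons), not H1.
(C) has a hydroxyl group (-OH) but it is an -OH, not an -SH.
(D) contains a thiol (-SH), which satisfies every atom and bond constraint.
So the answer is (D).

D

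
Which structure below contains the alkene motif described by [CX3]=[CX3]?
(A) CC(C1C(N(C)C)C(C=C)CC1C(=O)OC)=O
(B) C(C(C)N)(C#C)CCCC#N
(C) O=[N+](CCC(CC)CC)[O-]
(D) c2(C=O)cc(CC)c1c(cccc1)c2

[CX3]=[CX3] describes a non-aromatic C=C double bond between two sp2 carbons (an alkene).
(A) contains a vinyl group (-CH=CH2), which satisfies every atom and bond constraint.
(B) has an ethynyl group (-C#CH) but the C-C bond is a triple bond, not a double bond.
(C) has an ethyl group (-CH2CH3) but its C-C bond is a single bond between CX4 carbons, not CX3=CX3.
(D) has an ethyl group (-CH2CH3) but its C-C bond is a single bond between CX4 carbons, not CX3=CX3.
So the answer is (A).

A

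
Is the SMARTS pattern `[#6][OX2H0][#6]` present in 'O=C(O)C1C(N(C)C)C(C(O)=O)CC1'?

The pattern [#6][OX2H0][#6] describes an aliphatic oxygen bridging two carbons with no H on the oxygen — an ether.
The closest candidate here is a carboxylic acid group (-C(=O)OH), but the -OH oxygen has H1; the =O is OX1, not OX2. No other fragment satisfies the full query, so there is no match.

No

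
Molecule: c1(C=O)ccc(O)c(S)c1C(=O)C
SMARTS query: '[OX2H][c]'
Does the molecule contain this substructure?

Yes

The pattern [OX2H][c] describes a hydroxyl oxygen attached to an aromatic carbon — a phenol.
The molecule carries a hydroxyl group (-OH), whose atoms satisfy every constraint of the query, so the pattern matches.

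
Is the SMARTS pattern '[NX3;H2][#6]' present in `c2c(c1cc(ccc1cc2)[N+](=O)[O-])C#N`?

No

The pattern [NX3;H2][#6] describes a trivalent nitrogen with two H attached to carbon — a primary amine.
The closest candidate here is a nitrile (-C#N), but the nitrogen is NX1 (triple-bonded), not NX3 with two H. No other fragment satisfies the full query, so there is no match.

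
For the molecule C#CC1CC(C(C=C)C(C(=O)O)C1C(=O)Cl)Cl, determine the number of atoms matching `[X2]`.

3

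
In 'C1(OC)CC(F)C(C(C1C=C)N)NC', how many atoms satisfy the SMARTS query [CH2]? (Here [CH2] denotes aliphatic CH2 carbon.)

The query [CH2] means: aliphatic carbon with exactly two hydrogens.
Check the 14 heavy atoms by environment: 6× C (H1) → no; 2× C (H2) → match; 1× N (H2) → no; 1× F (H0) → no; 1× N (H1) → no; 2× C (H3) → no; 1× O (H0) → no.
That gives 2 matching atoms.

2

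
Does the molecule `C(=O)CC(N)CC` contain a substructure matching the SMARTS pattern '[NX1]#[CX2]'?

The pattern [NX1]#[CX2] describes a nitrogen triple-bonded to a two-connected carbon — a nitrile.
The closest candidate here is a primary amino group (-NH2), but the nitrogen is NX3 (three connections), not NX1 triple-bonded. No other fragment satisfies the full query, so there is no match.

No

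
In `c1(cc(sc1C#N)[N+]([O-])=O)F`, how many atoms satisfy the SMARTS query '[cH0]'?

The query [cH0] means: aromatic carbon with no attached hydrogen (substituted or ring-fusion).
Check the 11 heavy atoms by environment: 1× s (aromatic, H0) → no; 3× c (aromatic, H0) → match; 1× c (aromatic, H1) → no; 1× C (H0) → no; 1× N (H0) → no; 1× N (charge +1, H0) → no; 1× O (charge -1, H0) → no; 1× O (H0) → no; 1× F (H0) → no.
That gives 3 matching atoms.

3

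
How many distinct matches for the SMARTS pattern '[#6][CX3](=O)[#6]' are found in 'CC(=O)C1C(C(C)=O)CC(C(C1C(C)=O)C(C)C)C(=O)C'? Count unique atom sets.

[#6][CX3](=O)[#6] is the SMARTS for a ketone: a carbonyl carbon (no H) flanked by two carbons.
The molecule carries 4 separate instances of an acetyl/ketone group (-C(=O)CH3) meeting every constraint; each maps to a distinct set of atoms, giving 4 matches.

4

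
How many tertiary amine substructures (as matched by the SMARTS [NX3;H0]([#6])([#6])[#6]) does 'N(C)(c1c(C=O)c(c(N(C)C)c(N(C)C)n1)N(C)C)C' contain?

4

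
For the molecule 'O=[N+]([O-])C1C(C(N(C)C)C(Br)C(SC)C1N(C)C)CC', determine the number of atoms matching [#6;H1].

Check the 20 heavy atoms by environment: 6× C (H1) → match; 2× N (H0) → no; 6× C (H3) → no; 1× S (H0) → no; 1× C (H2) → no; 1× N (charge +1, H0) → no; 1× O (charge -1, H0) → no; 1× O (H0) → no; 1× Br (H0) → no.
That gives 6 matching atoms.

6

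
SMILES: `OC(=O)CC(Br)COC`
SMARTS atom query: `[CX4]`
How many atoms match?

Check the 9 heavy atoms by environment: 4× C (X4) → match; 2× O (X2) → no; 1× Br (X1) → no; 1× C (X3) → no; 1× O (X1) → no.
That gives 4 matching atoms.

4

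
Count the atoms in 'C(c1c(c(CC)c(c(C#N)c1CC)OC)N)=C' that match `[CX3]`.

2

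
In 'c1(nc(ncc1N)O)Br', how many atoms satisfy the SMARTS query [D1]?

The query [D1] means: atom with exactly one heavy-atom neighbour (degree 1).
Check the 9 heavy atoms by environment: 2× n (aromatic, D2) → no; 3× c (aromatic, D3) → no; 1× c (aromatic, D2) → no; 1× N (D1) → match; 1× O (D1) → match; 1× Br (D1) → match.
Summing the matching environments: 1 + 1 + 1 = 3 matching atoms.

3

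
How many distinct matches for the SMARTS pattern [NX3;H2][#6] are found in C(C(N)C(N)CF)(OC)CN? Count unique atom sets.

3

[NX3;H2][#6] is the SMARTS for a primary amine: a trivalent nitrogen with two H attached to carbon.
The molecule carries 3 separate instances of a primary amino group (-NH2) meeting every constraint; each maps to a distinct set of atoms, giving 3 matches.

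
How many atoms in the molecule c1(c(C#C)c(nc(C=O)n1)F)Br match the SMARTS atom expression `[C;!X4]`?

Check the 12 heavy atoms by environment: 2× n (aromatic, X2) → no; 4× c (aromatic, X3) → no; 2× C (X2) → match; 1× Br (X1) → no; 1× F (X1) → no; 1× C (X3) → match; 1× O (X1) → no.
Summing the matching environments: 2 + 1 = 3 matching atoms.

3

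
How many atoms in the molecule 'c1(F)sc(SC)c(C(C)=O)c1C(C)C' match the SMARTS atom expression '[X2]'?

2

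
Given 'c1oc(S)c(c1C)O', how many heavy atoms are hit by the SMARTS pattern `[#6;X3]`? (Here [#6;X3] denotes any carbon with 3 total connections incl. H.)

4

Check the 8 heavy atoms by environment: 1× o (aromatic, X2) → no; 4× c (aromatic, X3) → match; 1× C (X4) → no; 1× O (X2) → no; 1× S (X2) → no.
That gives 4 matching atoms.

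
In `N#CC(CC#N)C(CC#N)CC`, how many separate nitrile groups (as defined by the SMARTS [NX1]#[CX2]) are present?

[NX1]#[CX2] is the SMARTS for a nitrile: a nitrogen triple-bonded to a two-connected carbon.
The molecule carries 3 separate instances of a nitrile (-C#N) meeting every constraint; each maps to a distinct set of atoms, giving 3 matches.

3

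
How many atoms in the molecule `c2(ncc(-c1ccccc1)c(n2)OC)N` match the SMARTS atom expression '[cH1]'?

6

The query [cH1] means: aromatic carbon bearing exactly one hydrogen.
Check the 15 heavy atoms by environment: 2× n (aromatic, H0) → no; 4× c (aromatic, H0) → no; 6× c (aromatic, H1) → match; 1× N (H2) → no; 1× O (H0) → no; 1× C (H3) → no.
That gives 6 matching atoms.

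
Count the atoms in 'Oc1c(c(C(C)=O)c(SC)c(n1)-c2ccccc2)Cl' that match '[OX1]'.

The query [OX1] means: aliphatic oxygen with one total connection — typically a carbonyl =O or an oxide.
Check the 19 heavy atoms by environment: 1× n (aromatic, X2) → no; 11× c (aromatic, X3) → no; 1× S (X2) → no; 2× C (X4) → no; 1× C (X3) → no; 1× O (X1) → match; 1× O (X2) → no; 1× Cl (X1) → no.
That gives 1 matching atom.

1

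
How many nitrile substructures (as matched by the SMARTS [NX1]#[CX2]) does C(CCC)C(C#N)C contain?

[NX1]#[CX2] is the SMARTS for a nitrile: a nitrogen triple-bonded to a two-connected carbon.
Exactly one fragment in the molecule meets all constraints, giving 1 match.

1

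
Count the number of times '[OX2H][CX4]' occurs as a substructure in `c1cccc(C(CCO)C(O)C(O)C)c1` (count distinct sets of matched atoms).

3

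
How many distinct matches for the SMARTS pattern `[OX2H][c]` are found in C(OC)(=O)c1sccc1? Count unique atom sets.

[OX2H][c] is the SMARTS for a phenol: a hydroxyl oxygen attached to an aromatic carbon.
No fragment in the molecule satisfies every constraint, giving 0 matches.

0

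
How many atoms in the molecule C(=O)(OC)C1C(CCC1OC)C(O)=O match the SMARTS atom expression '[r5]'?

The query [r5] means: r5 matches atoms in a five-membered ring.
Check the 14 heavy atoms by environment: 5× C (in 5-ring) → match; 5× O (acyclic) → no; 4× C (acyclic) → no.
That gives 5 matching atoms.

5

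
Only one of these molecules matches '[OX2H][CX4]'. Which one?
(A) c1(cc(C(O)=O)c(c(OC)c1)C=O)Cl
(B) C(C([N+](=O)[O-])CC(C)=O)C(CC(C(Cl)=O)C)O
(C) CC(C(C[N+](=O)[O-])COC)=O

[OX2H][CX4] describes a hydroxyl oxygen bound to an sp3 (X4) carbon (an aliphatic alcohol).
(A) has a methoxy ether (-OCH3) but the oxygen has H0 (ether), not H1.
(B) contains a hydroxyl group (-OH), which satisfies every atom and bond constraint.
(C) has a methoxy ether (-OCH3) but the oxygen has H0 (ether), not H1.
So the answer is (B).

B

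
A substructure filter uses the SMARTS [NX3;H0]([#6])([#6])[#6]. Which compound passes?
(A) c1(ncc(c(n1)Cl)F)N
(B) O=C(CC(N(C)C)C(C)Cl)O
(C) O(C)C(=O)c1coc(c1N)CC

[NX3;H0]([#6])([#6])[#6] describes a trivalent nitrogen with no H, bonded to three carbons (a tertiary amine).
(A) has a primary amino group (-NH2) but the nitrogen has H2, not H0 with three carbons.
(B) contains a dimethylamino group (-N(CH3)2), which satisfies every atom and bond constraint.
(C) has a primary amino group (-NH2) but the nitrogen has H2, not H0 with three carbons.
So the answer is (B).

B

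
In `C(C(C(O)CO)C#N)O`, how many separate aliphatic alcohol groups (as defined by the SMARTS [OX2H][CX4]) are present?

3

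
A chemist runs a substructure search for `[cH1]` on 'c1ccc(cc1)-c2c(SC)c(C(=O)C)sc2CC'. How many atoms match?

5

The query [cH1] means: aromatic carbon bearing exactly one hydrogen.
Check the 18 heavy atoms by environment: 1× s (aromatic, H0) → no; 5× c (aromatic, H0) → no; 1× C (H2) → no; 3× C (H3) → no; 5× c (aromatic, H1) → match; 1× S (H0) → no; 1× C (H0) → no; 1× O (H0) → no.
That gives 5 matching atoms.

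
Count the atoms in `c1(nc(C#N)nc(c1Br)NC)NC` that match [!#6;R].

2

The query [!#6;R] means: non-carbon atom that is part of a ring.
Check the 13 heavy atoms by environment: 2× n (aromatic, in 6-ring) → match; 4× c (aromatic, in 6-ring) → no; 3× N (acyclic) → no; 3× C (acyclic) → no; 1× Br (acyclic) → no.
That gives 2 matching atoms.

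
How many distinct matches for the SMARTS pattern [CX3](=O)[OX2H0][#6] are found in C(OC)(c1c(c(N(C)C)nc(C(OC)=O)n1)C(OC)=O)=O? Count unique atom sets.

[CX3](=O)[OX2H0][#6] is the SMARTS for an ester: a carbonyl carbon bonded to an oxygen that is itself bonded to carbon (no H on that O).
The molecule carries 3 separate instances of a methyl-ester group (-C(=O)OCH3) meeting every constraint; each maps to a distinct set of atoms, giving 3 matches.

3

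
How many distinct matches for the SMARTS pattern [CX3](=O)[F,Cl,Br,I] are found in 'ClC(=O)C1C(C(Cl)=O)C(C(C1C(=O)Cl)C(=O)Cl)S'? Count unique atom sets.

4

[CX3](=O)[F,Cl,Br,I] is the SMARTS for an acyl halide: a carbonyl carbon bonded to a halogen.
The molecule carries 4 separate instances of an acyl chloride (-C(=O)Cl) meeting every constraint; each maps to a distinct set of atoms, giving 4 matches.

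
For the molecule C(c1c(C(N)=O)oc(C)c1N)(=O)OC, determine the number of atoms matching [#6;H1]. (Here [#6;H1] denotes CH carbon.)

0

The query [#6;H1] means: any carbon bearing exactly one hydrogen.
Check the 14 heavy atoms by environment: 1× o (aromatic, H0) → no; 4× c (aromatic, H0) → no; 2× C (H0) → no; 3× O (H0) → no; 2× C (H3) → no; 2× N (H2) → no.
No environment satisfies the query, so 0 matching atoms.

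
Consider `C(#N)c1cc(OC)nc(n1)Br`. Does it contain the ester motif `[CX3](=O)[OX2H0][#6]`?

No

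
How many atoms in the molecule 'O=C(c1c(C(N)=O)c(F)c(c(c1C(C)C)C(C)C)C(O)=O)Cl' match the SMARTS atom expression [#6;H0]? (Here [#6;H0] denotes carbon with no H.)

9

The query [#6;H0] means: any carbon with no attached hydrogen.
Check the 22 heavy atoms by environment: 6× c (aromatic, H0) → match; 1× F (H0) → no; 3× C (H0) → match; 3× O (H0) → no; 1× O (H1) → no; 1× N (H2) → no; 1× Cl (H0) → no; 2× C (H1) → no; 4× C (H3) → no.
Summing the matching environments: 6 + 3 = 9 matching atoms.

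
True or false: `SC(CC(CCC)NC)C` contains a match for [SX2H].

The pattern [SX2H] describes an aliphatic sulfur with two connections, one being H — a thiol.
The molecule carries a thiol (-SH), whose atoms satisfy every constraint of the query, so the pattern matches.

True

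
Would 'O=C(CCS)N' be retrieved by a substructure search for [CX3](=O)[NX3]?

The pattern [CX3](=O)[NX3] describes a carbonyl carbon bonded to a trivalent nitrogen — an amide.
The molecule carries a primary amide (-C(=O)NH2), whose atoms satisfy every constraint of the query, so the pattern matches.

Yes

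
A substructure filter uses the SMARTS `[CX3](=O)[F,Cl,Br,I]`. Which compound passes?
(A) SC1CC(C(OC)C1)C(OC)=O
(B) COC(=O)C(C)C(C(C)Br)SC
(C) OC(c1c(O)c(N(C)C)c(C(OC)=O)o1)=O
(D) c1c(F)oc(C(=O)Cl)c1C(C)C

[CX3](=O)[F,Cl,Br,I] describes a carbonyl carbon bonded to a halogen (an acyl halide).
(A) has a methyl-ester group (-C(=O)OCH3) but the carbonyl is bonded to -O-C, not to a halogen.
(B) has a methyl-ester group (-C(=O)OCH3) but the carbonyl is bonded to -O-C, not to a halogen.
(C) has a methyl-ester group (-C(=O)OCH3) but the carbonyl is bonded to -O-C, not to a halogen.
(D) contains an acyl chloride (-C(=O)Cl), which satisfies every atom and bond constraint.
So the answer is (D).

D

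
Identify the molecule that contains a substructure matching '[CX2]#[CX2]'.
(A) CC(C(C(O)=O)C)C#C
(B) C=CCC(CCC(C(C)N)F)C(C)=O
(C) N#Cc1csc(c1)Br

A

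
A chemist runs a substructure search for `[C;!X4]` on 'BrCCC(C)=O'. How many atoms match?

1

The query [C;!X4] means: aliphatic carbon that does not have four total connections.
Check the 6 heavy atoms by environment: 3× C (X4) → no; 1× C (X3) → match; 1× O (X1) → no; 1× Br (X1) → no.
That gives 1 matching atom.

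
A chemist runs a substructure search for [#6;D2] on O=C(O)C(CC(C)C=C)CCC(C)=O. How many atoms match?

4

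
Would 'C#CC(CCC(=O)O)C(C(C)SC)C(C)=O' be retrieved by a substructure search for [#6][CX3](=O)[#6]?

The pattern [#6][CX3](=O)[#6] describes a carbonyl carbon (no H) flanked by two carbons — a ketone.
The molecule carries an acetyl/ketone group (-C(=O)CH3), whose atoms satisfy every constraint of the query, so the pattern matches.

Yes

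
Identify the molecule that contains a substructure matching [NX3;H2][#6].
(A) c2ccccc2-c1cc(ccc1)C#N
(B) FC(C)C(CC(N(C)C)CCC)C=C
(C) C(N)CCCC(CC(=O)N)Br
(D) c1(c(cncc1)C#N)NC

C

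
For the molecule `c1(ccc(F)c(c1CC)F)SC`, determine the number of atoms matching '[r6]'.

6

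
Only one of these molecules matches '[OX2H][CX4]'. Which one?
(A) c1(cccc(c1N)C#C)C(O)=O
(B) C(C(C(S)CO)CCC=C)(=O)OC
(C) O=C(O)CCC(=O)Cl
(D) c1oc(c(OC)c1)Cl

B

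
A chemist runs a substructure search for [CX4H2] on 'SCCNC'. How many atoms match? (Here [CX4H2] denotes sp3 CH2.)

2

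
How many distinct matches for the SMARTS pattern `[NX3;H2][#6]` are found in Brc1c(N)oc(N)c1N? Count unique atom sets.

[NX3;H2][#6] is the SMARTS for a primary amine: a trivalent nitrogen with two H attached to carbon.
The molecule carries 3 separate instances of a primary amino group (-NH2) meeting every constraint; each maps to a distinct set of atoms, giving 3 matches.

3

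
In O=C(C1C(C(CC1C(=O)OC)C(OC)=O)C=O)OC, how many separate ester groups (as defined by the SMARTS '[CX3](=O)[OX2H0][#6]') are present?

3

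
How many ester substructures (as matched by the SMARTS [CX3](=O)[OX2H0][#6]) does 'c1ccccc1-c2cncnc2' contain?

0

[CX3](=O)[OX2H0][#6] is the SMARTS for an ester: a carbonyl carbon bonded to an oxygen that is itself bonded to carbon (no H on that O).
No fragment in the molecule satisfies every constraint, giving 0 matches.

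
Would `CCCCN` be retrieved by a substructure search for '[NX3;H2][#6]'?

The pattern [NX3;H2][#6] describes a trivalent nitrogen with two H attached to carbon — a primary amine.
The molecule carries a primary amino group (-NH2), whose atoms satisfy every constraint of the query, so the pattern matches.

Yes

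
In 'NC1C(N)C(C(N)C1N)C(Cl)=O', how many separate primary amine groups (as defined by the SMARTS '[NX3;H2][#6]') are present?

4

[NX3;H2][#6] is the SMARTS for a primary amine: a trivalent nitrogen with two H attached to carbon.
The molecule carries 4 separate instances of a primary amino group (-NH2) meeting every constraint; each maps to a distinct set of atoms, giving 4 matches.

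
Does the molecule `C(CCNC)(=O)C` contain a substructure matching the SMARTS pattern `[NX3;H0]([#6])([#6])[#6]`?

No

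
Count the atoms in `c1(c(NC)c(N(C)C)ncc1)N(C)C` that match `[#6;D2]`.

2

The query [#6;D2] means: any carbon bonded to exactly two heavy atoms.
Check the 14 heavy atoms by environment: 1× n (aromatic, D2) → no; 2× c (aromatic, D2) → match; 3× c (aromatic, D3) → no; 2× N (D3) → no; 5× C (D1) → no; 1× N (D2) → no.
That gives 2 matching atoms.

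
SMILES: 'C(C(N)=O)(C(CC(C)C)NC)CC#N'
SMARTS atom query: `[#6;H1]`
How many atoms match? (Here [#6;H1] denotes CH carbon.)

3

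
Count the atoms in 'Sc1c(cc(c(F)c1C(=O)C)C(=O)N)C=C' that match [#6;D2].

2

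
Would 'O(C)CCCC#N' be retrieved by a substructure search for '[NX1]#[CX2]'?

Yes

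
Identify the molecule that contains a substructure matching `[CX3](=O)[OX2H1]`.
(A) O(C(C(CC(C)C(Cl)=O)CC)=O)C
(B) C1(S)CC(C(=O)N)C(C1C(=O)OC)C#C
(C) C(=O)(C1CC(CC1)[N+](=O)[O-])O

[CX3](=O)[OX2H1] describes an sp2 carbon double-bonded to O and single-bonded to an -OH oxygen (a carboxylic acid).
(A) has an acyl chloride (-C(=O)Cl) but the carbonyl is bonded to Cl, not to an -OH oxygen.
(B) has a methyl-ester group (-C(=O)OCH3) but the singly-bonded O has no H (OX2H0, not OX2H1).
(C) contains a carboxylic acid group (-C(=O)OH), which satisfies every atom and bond constraint.
So the answer is (C).

C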